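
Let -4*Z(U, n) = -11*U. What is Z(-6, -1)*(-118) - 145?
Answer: 1802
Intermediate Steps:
Z(U, n) = 11*U/4 (Z(U, n) = -(-11)*U/4 = 11*U/4)
Z(-6, -1)*(-118) - 145 = ((11/4)*(-6))*(-118) - 145 = -33/2*(-118) - 145 = 1947 - 145 = 1802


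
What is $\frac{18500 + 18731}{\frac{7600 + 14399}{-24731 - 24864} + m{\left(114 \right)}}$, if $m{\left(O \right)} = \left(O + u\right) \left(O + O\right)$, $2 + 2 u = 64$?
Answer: $\frac{1846471445}{1639588701} \approx 1.1262$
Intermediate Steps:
$u = 31$ ($u = -1 + \frac{1}{2} \cdot 64 = -1 + 32 = 31$)
$m{\left(O \right)} = 2 O \left(31 + O\right)$ ($m{\left(O \right)} = \left(O + 31\right) \left(O + O\right) = \left(31 + O\right) 2 O = 2 O \left(31 + O\right)$)
$\frac{18500 + 18731}{\frac{7600 + 14399}{-24731 - 24864} + m{\left(114 \right)}} = \frac{18500 + 18731}{\frac{7600 + 14399}{-24731 - 24864} + 2 \cdot 114 \left(31 + 114\right)} = \frac{37231}{\frac{21999}{-49595} + 2 \cdot 114 \cdot 145} = \frac{37231}{21999 \left(- \frac{1}{49595}\right) + 33060} = \frac{37231}{- \frac{21999}{49595} + 33060} = \frac{37231}{\frac{1639588701}{49595}} = 37231 \cdot \frac{49595}{1639588701} = \frac{1846471445}{1639588701}$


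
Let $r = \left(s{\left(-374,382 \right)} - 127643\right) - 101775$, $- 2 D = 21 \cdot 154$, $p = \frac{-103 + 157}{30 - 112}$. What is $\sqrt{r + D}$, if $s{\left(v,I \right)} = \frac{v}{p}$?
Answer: $\frac{i \sqrt{18667833}}{9} \approx 480.07 i$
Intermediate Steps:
$p = - \frac{27}{41}$ ($p = \frac{54}{-82} = 54 \left(- \frac{1}{82}\right) = - \frac{27}{41} \approx -0.65854$)
$D = -1617$ ($D = - \frac{21 \cdot 154}{2} = \left(- \frac{1}{2}\right) 3234 = -1617$)
$s{\left(v,I \right)} = - \frac{41 v}{27}$ ($s{\left(v,I \right)} = \frac{v}{- \frac{27}{41}} = v \left(- \frac{41}{27}\right) = - \frac{41 v}{27}$)
$r = - \frac{6178952}{27}$ ($r = \left(\left(- \frac{41}{27}\right) \left(-374\right) - 127643\right) - 101775 = \left(\frac{15334}{27} - 127643\right) - 101775 = - \frac{3431027}{27} - 101775 = - \frac{6178952}{27} \approx -2.2885 \cdot 10^{5}$)
$\sqrt{r + D} = \sqrt{- \frac{6178952}{27} - 1617} = \sqrt{- \frac{6222611}{27}} = \frac{i \sqrt{18667833}}{9}$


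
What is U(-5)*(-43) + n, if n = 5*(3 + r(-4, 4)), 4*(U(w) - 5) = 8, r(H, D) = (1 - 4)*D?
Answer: -346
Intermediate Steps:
r(H, D) = -3*D
U(w) = 7 (U(w) = 5 + (1/4)*8 = 5 + 2 = 7)
n = -45 (n = 5*(3 - 3*4) = 5*(3 - 12) = 5*(-9) = -45)
U(-5)*(-43) + n = 7*(-43) - 45 = -301 - 45 = -346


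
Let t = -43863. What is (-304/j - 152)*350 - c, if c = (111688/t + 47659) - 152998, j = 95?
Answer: 2237958085/43863 ≈ 51022.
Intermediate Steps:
c = -4620596245/43863 (c = (111688/(-43863) + 47659) - 152998 = (111688*(-1/43863) + 47659) - 152998 = (-111688/43863 + 47659) - 152998 = 2090355029/43863 - 152998 = -4620596245/43863 ≈ -1.0534e+5)
(-304/j - 152)*350 - c = (-304/95 - 152)*350 - 1*(-4620596245/43863) = (-304*1/95 - 152)*350 + 4620596245/43863 = (-16/5 - 152)*350 + 4620596245/43863 = -776/5*350 + 4620596245/43863 = -54320 + 4620596245/43863 = 2237958085/43863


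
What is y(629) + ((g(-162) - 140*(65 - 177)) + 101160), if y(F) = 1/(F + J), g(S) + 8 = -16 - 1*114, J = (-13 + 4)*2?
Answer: 71304923/611 ≈ 1.1670e+5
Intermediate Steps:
J = -18 (J = -9*2 = -18)
g(S) = -138 (g(S) = -8 + (-16 - 1*114) = -8 + (-16 - 114) = -8 - 130 = -138)
y(F) = 1/(-18 + F) (y(F) = 1/(F - 18) = 1/(-18 + F))
y(629) + ((g(-162) - 140*(65 - 177)) + 101160) = 1/(-18 + 629) + ((-138 - 140*(65 - 177)) + 101160) = 1/611 + ((-138 - 140*(-112)) + 101160) = 1/611 + ((-138 + 15680) + 101160) = 1/611 + (15542 + 101160) = 1/611 + 116702 = 71304923/611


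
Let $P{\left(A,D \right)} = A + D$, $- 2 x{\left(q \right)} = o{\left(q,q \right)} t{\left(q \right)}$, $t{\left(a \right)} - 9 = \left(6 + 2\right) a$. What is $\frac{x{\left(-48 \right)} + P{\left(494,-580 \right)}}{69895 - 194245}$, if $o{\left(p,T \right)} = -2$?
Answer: $\frac{461}{124350} \approx 0.0037073$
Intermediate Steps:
$t{\left(a \right)} = 9 + 8 a$ ($t{\left(a \right)} = 9 + \left(6 + 2\right) a = 9 + 8 a$)
$x{\left(q \right)} = 9 + 8 q$ ($x{\left(q \right)} = - \frac{\left(-2\right) \left(9 + 8 q\right)}{2} = - \frac{-18 - 16 q}{2} = 9 + 8 q$)
$\frac{x{\left(-48 \right)} + P{\left(494,-580 \right)}}{69895 - 194245} = \frac{\left(9 + 8 \left(-48\right)\right) + \left(494 - 580\right)}{69895 - 194245} = \frac{\left(9 - 384\right) - 86}{-124350} = \left(-375 - 86\right) \left(- \frac{1}{124350}\right) = \left(-461\right) \left(- \frac{1}{124350}\right) = \frac{461}{124350}$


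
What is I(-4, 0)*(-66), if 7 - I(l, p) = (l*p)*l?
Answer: -462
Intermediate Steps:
I(l, p) = 7 - p*l² (I(l, p) = 7 - l*p*l = 7 - p*l²)
I(-4, 0)*(-66) = (7 - 1*0*(-4)²)*(-66) = (7 - 1*0*16)*(-66) = (7 + 0)*(-66) = 7*(-66) = -462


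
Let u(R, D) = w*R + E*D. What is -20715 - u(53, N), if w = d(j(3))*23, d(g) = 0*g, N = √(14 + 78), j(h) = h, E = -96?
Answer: -20715 + 192*√23 ≈ -19794.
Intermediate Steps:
N = 2*√23 (N = √92 = 2*√23 ≈ 9.5917)
d(g) = 0
w = 0 (w = 0*23 = 0)
u(R, D) = -96*D (u(R, D) = 0*R - 96*D = 0 - 96*D = -96*D)
-20715 - u(53, N) = -20715 - (-96)*2*√23 = -20715 - (-192)*√23 = -20715 + 192*√23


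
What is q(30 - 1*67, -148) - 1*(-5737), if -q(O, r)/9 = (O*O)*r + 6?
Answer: 1829191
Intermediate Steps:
q(O, r) = -54 - 9*r*O² (q(O, r) = -9*((O*O)*r + 6) = -9*(O²*r + 6) = -9*(r*O² + 6) = -9*(6 + r*O²) = -54 - 9*r*O²)
q(30 - 1*67, -148) - 1*(-5737) = (-54 - 9*(-148)*(30 - 1*67)²) - 1*(-5737) = (-54 - 9*(-148)*(30 - 67)²) + 5737 = (-54 - 9*(-148)*(-37)²) + 5737 = (-54 - 9*(-148)*1369) + 5737 = (-54 + 1823508) + 5737 = 1823454 + 5737 = 1829191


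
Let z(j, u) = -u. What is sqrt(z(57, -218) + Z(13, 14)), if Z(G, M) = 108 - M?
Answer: 2*sqrt(78) ≈ 17.664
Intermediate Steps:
sqrt(z(57, -218) + Z(13, 14)) = sqrt(-1*(-218) + (108 - 1*14)) = sqrt(218 + (108 - 14)) = sqrt(218 + 94) = sqrt(312) = 2*sqrt(78)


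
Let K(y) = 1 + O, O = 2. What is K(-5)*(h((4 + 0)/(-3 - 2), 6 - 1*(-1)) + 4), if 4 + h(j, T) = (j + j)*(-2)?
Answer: 48/5 ≈ 9.6000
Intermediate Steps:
K(y) = 3 (K(y) = 1 + 2 = 3)
h(j, T) = -4 - 4*j (h(j, T) = -4 + (j + j)*(-2) = -4 + (2*j)*(-2) = -4 - 4*j)
K(-5)*(h((4 + 0)/(-3 - 2), 6 - 1*(-1)) + 4) = 3*((-4 - 4*(4 + 0)/(-3 - 2)) + 4) = 3*((-4 - 16/(-5)) + 4) = 3*((-4 - 16*(-1)/5) + 4) = 3*((-4 - 4*(-4/5)) + 4) = 3*((-4 + 16/5) + 4) = 3*(-4/5 + 4) = 3*(16/5) = 48/5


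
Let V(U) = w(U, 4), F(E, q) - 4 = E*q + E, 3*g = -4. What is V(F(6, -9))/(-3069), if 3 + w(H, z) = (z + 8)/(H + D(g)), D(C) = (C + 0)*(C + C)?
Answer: 100/93093 ≈ 0.0010742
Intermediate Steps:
g = -4/3 (g = (1/3)*(-4) = -4/3 ≈ -1.3333)
D(C) = 2*C**2 (D(C) = C*(2*C) = 2*C**2)
F(E, q) = 4 + E + E*q (F(E, q) = 4 + (E*q + E) = 4 + (E + E*q) = 4 + E + E*q)
w(H, z) = -3 + (8 + z)/(32/9 + H) (w(H, z) = -3 + (z + 8)/(H + 2*(-4/3)**2) = -3 + (8 + z)/(H + 2*(16/9)) = -3 + (8 + z)/(H + 32/9) = -3 + (8 + z)/(32/9 + H))
V(U) = 3*(4 - 9*U)/(32 + 9*U) (V(U) = 3*(-8 - 9*U + 3*4)/(32 + 9*U) = 3*(-8 - 9*U + 12)/(32 + 9*U) = 3*(4 - 9*U)/(32 + 9*U))
V(F(6, -9))/(-3069) = (3*(4 - 9*(4 + 6 + 6*(-9)))/(32 + 9*(4 + 6 + 6*(-9))))/(-3069) = (3*(4 - 9*(4 + 6 - 54))/(32 + 9*(4 + 6 - 54)))*(-1/3069) = (3*(4 - 9*(-44))/(32 + 9*(-44)))*(-1/3069) = (3*(4 + 396)/(32 - 396))*(-1/3069) = (3*400/(-364))*(-1/3069) = (3*(-1/364)*400)*(-1/3069) = -300/91*(-1/3069) = 100/93093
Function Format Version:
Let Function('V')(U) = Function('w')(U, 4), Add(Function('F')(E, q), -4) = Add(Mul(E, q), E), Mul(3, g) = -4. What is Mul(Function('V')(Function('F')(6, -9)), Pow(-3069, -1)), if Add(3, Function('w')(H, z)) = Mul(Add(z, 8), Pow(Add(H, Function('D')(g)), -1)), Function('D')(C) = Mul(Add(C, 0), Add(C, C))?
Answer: Rational(100, 93093) ≈ 0.0010742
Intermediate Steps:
g = Rational(-4, 3) (g = Mul(Rational(1, 3), -4) = Rational(-4, 3) ≈ -1.3333)
Function('D')(C) = Mul(2, Pow(C, 2)) (Function('D')(C) = Mul(C, Mul(2, C)) = Mul(2, Pow(C, 2)))
Function('F')(E, q) = Add(4, E, Mul(E, q)) (Function('F')(E, q) = Add(4, Add(Mul(E, q), E)) = Add(4, Add(E, Mul(E, q))) = Add(4, E, Mul(E, q)))
Function('w')(H, z) = Add(-3, Mul(Pow(Add(Rational(32, 9), H), -1), Add(8, z))) (Function('w')(H, z) = Add(-3, Mul(Add(z, 8), Pow(Add(H, Mul(2, Pow(Rational(-4, 3), 2))), -1))) = Add(-3, Mul(Add(8, z), Pow(Add(H, Mul(2, Rational(16, 9))), -1))) = Add(-3, Mul(Add(8, z), Pow(Add(H, Rational(32, 9)), -1))) = Add(-3, Mul(Add(8, z), Pow(Add(Rational(32, 9), H), -1))) = Add(-3, Mul(Pow(Add(Rational(32, 9), H), -1), Add(8, z))))
Function('V')(U) = Mul(3, Pow(Add(32, Mul(9, U)), -1), Add(4, Mul(-9, U))) (Function('V')(U) = Mul(3, Pow(Add(32, Mul(9, U)), -1), Add(-8, Mul(-9, U), Mul(3, 4))) = Mul(3, Pow(Add(32, Mul(9, U)), -1), Add(-8, Mul(-9, U), 12)) = Mul(3, Pow(Add(32, Mul(9, U)), -1), Add(4, Mul(-9, U))))
Mul(Function('V')(Function('F')(6, -9)), Pow(-3069, -1)) = Mul(Mul(3, Pow(Add(32, Mul(9, Add(4, 6, Mul(6, -9)))), -1), Add(4, Mul(-9, Add(4, 6, Mul(6, -9))))), Pow(-3069, -1)) = Mul(Mul(3, Pow(Add(32, Mul(9, Add(4, 6, -54))), -1), Add(4, Mul(-9, Add(4, 6, -54)))), Rational(-1, 3069)) = Mul(Mul(3, Pow(Add(32, Mul(9, -44)), -1), Add(4, Mul(-9, -44))), Rational(-1, 3069)) = Mul(Mul(3, Pow(Add(32, -396), -1), Add(4, 396)), Rational(-1, 3069)) = Mul(Mul(3, Pow(-364, -1), 400), Rational(-1, 3069)) = Mul(Mul(3, Rational(-1, 364), 400), Rational(-1, 3069)) = Mul(Rational(-300, 91), Rational(-1, 3069)) = Rational(100, 93093)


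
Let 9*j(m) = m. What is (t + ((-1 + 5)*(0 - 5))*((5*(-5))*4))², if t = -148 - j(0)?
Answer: 3429904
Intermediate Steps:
j(m) = m/9
t = -148 (t = -148 - 0/9 = -148 - 1*0 = -148 + 0 = -148)
(t + ((-1 + 5)*(0 - 5))*((5*(-5))*4))² = (-148 + ((-1 + 5)*(0 - 5))*((5*(-5))*4))² = (-148 + (4*(-5))*(-25*4))² = (-148 - 20*(-100))² = (-148 + 2000)² = 1852² = 3429904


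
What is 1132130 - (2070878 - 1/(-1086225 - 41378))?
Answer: -1058535061045/1127603 ≈ -9.3875e+5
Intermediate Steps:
1132130 - (2070878 - 1/(-1086225 - 41378)) = 1132130 - (2070878 - 1/(-1127603)) = 1132130 - (2070878 - 1*(-1/1127603)) = 1132130 - (2070878 + 1/1127603) = 1132130 - 1*2335128245435/1127603 = 1132130 - 2335128245435/1127603 = -1058535061045/1127603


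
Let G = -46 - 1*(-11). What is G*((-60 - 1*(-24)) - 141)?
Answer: 6195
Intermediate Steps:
G = -35 (G = -46 + 11 = -35)
G*((-60 - 1*(-24)) - 141) = -35*((-60 - 1*(-24)) - 141) = -35*((-60 + 24) - 141) = -35*(-36 - 141) = -35*(-177) = 6195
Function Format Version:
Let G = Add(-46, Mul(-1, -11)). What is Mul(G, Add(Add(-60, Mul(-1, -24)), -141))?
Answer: 6195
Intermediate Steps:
G = -35 (G = Add(-46, 11) = -35)
Mul(G, Add(Add(-60, Mul(-1, -24)), -141)) = Mul(-35, Add(Add(-60, Mul(-1, -24)), -141)) = Mul(-35, Add(Add(-60, 24), -141)) = Mul(-35, Add(-36, -141)) = Mul(-35, -177) = 6195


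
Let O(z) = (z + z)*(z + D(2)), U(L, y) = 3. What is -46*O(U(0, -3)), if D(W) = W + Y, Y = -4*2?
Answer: 828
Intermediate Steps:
Y = -8
D(W) = -8 + W (D(W) = W - 8 = -8 + W)
O(z) = 2*z*(-6 + z) (O(z) = (z + z)*(z + (-8 + 2)) = (2*z)*(z - 6) = (2*z)*(-6 + z) = 2*z*(-6 + z))
-46*O(U(0, -3)) = -92*3*(-6 + 3) = -92*3*(-3) = -46*(-18) = 828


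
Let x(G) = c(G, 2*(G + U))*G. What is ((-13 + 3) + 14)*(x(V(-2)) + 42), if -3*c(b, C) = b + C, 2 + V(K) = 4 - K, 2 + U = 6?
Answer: 184/3 ≈ 61.333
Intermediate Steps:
U = 4 (U = -2 + 6 = 4)
V(K) = 2 - K (V(K) = -2 + (4 - K) = 2 - K)
c(b, C) = -C/3 - b/3 (c(b, C) = -(b + C)/3 = -(C + b)/3 = -C/3 - b/3)
x(G) = G*(-8/3 - G) (x(G) = (-2*(G + 4)/3 - G/3)*G = (-2*(4 + G)/3 - G/3)*G = (-(8 + 2*G)/3 - G/3)*G = ((-8/3 - 2*G/3) - G/3)*G = (-8/3 - G)*G = G*(-8/3 - G))
((-13 + 3) + 14)*(x(V(-2)) + 42) = ((-13 + 3) + 14)*(-(2 - 1*(-2))*(8 + 3*(2 - 1*(-2)))/3 + 42) = (-10 + 14)*(-(2 + 2)*(8 + 3*(2 + 2))/3 + 42) = 4*(-⅓*4*(8 + 3*4) + 42) = 4*(-⅓*4*(8 + 12) + 42) = 4*(-⅓*4*20 + 42) = 4*(-80/3 + 42) = 4*(46/3) = 184/3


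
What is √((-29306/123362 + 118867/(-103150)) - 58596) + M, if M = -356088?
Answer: -356088 + I*√94881062642172836047262/1272479030 ≈ -3.5609e+5 + 242.07*I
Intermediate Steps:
√((-29306/123362 + 118867/(-103150)) - 58596) + M = √((-29306/123362 + 118867/(-103150)) - 58596) - 356088 = √((-29306*1/123362 + 118867*(-1/103150)) - 58596) - 356088 = √((-14653/61681 - 118867/103150) - 58596) - 356088 = √(-8843292377/6362395150 - 58596) - 356088 = √(-372819749501777/6362395150) - 356088 = I*√94881062642172836047262/1272479030 - 356088 = -356088 + I*√94881062642172836047262/1272479030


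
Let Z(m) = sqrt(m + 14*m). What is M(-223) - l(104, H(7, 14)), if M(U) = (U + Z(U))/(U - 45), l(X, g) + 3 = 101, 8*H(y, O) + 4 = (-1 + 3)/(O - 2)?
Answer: -26041/268 - I*sqrt(3345)/268 ≈ -97.168 - 0.21581*I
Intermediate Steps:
H(y, O) = -1/2 + 1/(4*(-2 + O)) (H(y, O) = -1/2 + ((-1 + 3)/(O - 2))/8 = -1/2 + (2/(-2 + O))/8 = -1/2 + 1/(4*(-2 + O)))
Z(m) = sqrt(15)*sqrt(m) (Z(m) = sqrt(15*m) = sqrt(15)*sqrt(m))
l(X, g) = 98 (l(X, g) = -3 + 101 = 98)
M(U) = (U + sqrt(15)*sqrt(U))/(-45 + U) (M(U) = (U + sqrt(15)*sqrt(U))/(U - 45) = (U + sqrt(15)*sqrt(U))/(-45 + U))
M(-223) - l(104, H(7, 14)) = (-223 + sqrt(15)*sqrt(-223))/(-45 - 223) - 1*98 = (-223 + sqrt(15)*(I*sqrt(223)))/(-268) - 98 = -(-223 + I*sqrt(3345))/268 - 98 = (223/268 - I*sqrt(3345)/268) - 98 = -26041/268 - I*sqrt(3345)/268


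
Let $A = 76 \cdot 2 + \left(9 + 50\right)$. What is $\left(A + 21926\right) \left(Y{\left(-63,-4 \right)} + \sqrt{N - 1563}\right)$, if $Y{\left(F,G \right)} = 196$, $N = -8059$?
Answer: $4338852 + 22137 i \sqrt{9622} \approx 4.3388 \cdot 10^{6} + 2.1715 \cdot 10^{6} i$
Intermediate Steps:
$A = 211$ ($A = 152 + 59 = 211$)
$\left(A + 21926\right) \left(Y{\left(-63,-4 \right)} + \sqrt{N - 1563}\right) = \left(211 + 21926\right) \left(196 + \sqrt{-8059 - 1563}\right) = 22137 \left(196 + \sqrt{-9622}\right) = 22137 \left(196 + i \sqrt{9622}\right) = 4338852 + 22137 i \sqrt{9622}$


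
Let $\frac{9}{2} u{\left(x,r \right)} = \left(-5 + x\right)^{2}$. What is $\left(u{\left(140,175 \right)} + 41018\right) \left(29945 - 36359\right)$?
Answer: $-289066152$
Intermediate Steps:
$u{\left(x,r \right)} = \frac{2 \left(-5 + x\right)^{2}}{9}$
$\left(u{\left(140,175 \right)} + 41018\right) \left(29945 - 36359\right) = \left(\frac{2 \left(-5 + 140\right)^{2}}{9} + 41018\right) \left(29945 - 36359\right) = \left(\frac{2 \cdot 135^{2}}{9} + 41018\right) \left(-6414\right) = \left(\frac{2}{9} \cdot 18225 + 41018\right) \left(-6414\right) = \left(4050 + 41018\right) \left(-6414\right) = 45068 \left(-6414\right) = -289066152$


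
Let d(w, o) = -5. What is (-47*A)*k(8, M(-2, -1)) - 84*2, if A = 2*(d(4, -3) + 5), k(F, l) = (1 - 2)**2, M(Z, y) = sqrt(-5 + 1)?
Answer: -168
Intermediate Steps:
M(Z, y) = 2*I (M(Z, y) = sqrt(-4) = 2*I)
k(F, l) = 1 (k(F, l) = (-1)**2 = 1)
A = 0 (A = 2*(-5 + 5) = 2*0 = 0)
(-47*A)*k(8, M(-2, -1)) - 84*2 = -47*0*1 - 84*2 = 0*1 - 168 = 0 - 168 = -168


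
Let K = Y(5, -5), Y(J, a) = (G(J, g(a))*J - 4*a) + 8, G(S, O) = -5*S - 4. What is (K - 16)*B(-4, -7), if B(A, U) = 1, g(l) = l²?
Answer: -133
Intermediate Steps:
G(S, O) = -4 - 5*S
Y(J, a) = 8 - 4*a + J*(-4 - 5*J) (Y(J, a) = ((-4 - 5*J)*J - 4*a) + 8 = (J*(-4 - 5*J) - 4*a) + 8 = (-4*a + J*(-4 - 5*J)) + 8 = 8 - 4*a + J*(-4 - 5*J))
K = -117 (K = 8 - 4*(-5) - 1*5*(4 + 5*5) = 8 + 20 - 1*5*(4 + 25) = 8 + 20 - 1*5*29 = 8 + 20 - 145 = -117)
(K - 16)*B(-4, -7) = (-117 - 16)*1 = -133*1 = -133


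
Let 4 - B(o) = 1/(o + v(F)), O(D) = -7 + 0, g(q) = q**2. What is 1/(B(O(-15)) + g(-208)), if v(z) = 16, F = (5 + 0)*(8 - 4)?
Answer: 9/389411 ≈ 2.3112e-5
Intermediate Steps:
O(D) = -7
F = 20 (F = 5*4 = 20)
B(o) = 4 - 1/(16 + o) (B(o) = 4 - 1/(o + 16) = 4 - 1/(16 + o))
1/(B(O(-15)) + g(-208)) = 1/((63 + 4*(-7))/(16 - 7) + (-208)**2) = 1/((63 - 28)/9 + 43264) = 1/((1/9)*35 + 43264) = 1/(35/9 + 43264) = 1/(389411/9) = 9/389411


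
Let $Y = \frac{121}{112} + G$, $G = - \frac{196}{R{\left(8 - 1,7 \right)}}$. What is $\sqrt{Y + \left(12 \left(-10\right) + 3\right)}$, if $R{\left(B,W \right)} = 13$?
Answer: $\frac{i \sqrt{17356521}}{364} \approx 11.445 i$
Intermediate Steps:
$G = - \frac{196}{13} \approx -15.077$
$Y = - \frac{20379}{1456}$ ($Y = \frac{121}{112} - \frac{196}{13} = - \frac{20379}{1456} \approx -13.997$)
$\sqrt{Y + \left(12 \left(-10\right) + 3\right)} = \sqrt{- \frac{20379}{1456} + \left(12 \left(-10\right) + 3\right)} = \sqrt{- \frac{20379}{1456} + \left(-120 + 3\right)} = \sqrt{- \frac{20379}{1456} - 117} = \sqrt{- \frac{190731}{1456}} = \frac{i \sqrt{17356521}}{364}$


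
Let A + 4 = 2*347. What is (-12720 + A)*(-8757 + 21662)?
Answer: -155247150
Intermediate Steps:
A = 690 (A = -4 + 2*347 = -4 + 694 = 690)
(-12720 + A)*(-8757 + 21662) = (-12720 + 690)*(-8757 + 21662) = -12030*12905 = -155247150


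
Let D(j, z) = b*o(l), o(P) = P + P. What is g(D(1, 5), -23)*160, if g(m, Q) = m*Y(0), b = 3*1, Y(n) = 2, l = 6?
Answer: 11520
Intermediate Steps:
o(P) = 2*P
b = 3
D(j, z) = 36 (D(j, z) = 3*(2*6) = 3*12 = 36)
g(m, Q) = 2*m (g(m, Q) = m*2 = 2*m)
g(D(1, 5), -23)*160 = (2*36)*160 = 72*160 = 11520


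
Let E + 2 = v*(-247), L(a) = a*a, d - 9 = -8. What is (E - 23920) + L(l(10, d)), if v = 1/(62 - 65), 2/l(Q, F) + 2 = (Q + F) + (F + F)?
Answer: -8653787/363 ≈ -23840.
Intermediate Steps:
d = 1 (d = 9 - 8 = 1)
l(Q, F) = 2/(-2 + Q + 3*F) (l(Q, F) = 2/(-2 + ((Q + F) + (F + F))) = 2/(-2 + ((F + Q) + 2*F)) = 2/(-2 + (Q + 3*F)) = 2/(-2 + Q + 3*F))
L(a) = a²
v = -⅓ (v = 1/(-3) = -⅓ ≈ -0.33333)
E = 241/3 (E = -2 - ⅓*(-247) = -2 + 247/3 = 241/3 ≈ 80.333)
(E - 23920) + L(l(10, d)) = (241/3 - 23920) + (2/(-2 + 10 + 3*1))² = -71519/3 + (2/(-2 + 10 + 3))² = -71519/3 + (2/11)² = -71519/3 + 4/121 = -8653787/363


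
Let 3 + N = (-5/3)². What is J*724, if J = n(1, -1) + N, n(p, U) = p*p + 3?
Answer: 24616/9 ≈ 2735.1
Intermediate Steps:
n(p, U) = 3 + p² (n(p, U) = p² + 3 = 3 + p²)
N = -2/9 (N = -3 + (-5/3)² = -3 + 25/9 = -2/9 ≈ -0.22222)
J = 34/9 (J = (3 + 1²) - 2/9 = (3 + 1) - 2/9 = 4 - 2/9 = 34/9 ≈ 3.7778)
J*724 = (34/9)*724 = 24616/9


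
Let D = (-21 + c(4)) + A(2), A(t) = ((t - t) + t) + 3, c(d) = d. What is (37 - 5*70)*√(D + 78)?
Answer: -313*√66 ≈ -2542.8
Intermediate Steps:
A(t) = 3 + t (A(t) = (0 + t) + 3 = t + 3 = 3 + t)
D = -12 (D = (-21 + 4) + (3 + 2) = -17 + 5 = -12)
(37 - 5*70)*√(D + 78) = (37 - 5*70)*√(-12 + 78) = (37 - 350)*√66 = -313*√66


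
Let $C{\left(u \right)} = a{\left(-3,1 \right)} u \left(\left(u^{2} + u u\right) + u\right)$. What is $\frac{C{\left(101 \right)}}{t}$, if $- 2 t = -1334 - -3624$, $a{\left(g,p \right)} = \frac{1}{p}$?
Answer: $- \frac{2070803}{1145} \approx -1808.6$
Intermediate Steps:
$C{\left(u \right)} = u \left(u + 2 u^{2}\right)$ ($C{\left(u \right)} = \frac{u}{1} \left(\left(u^{2} + u u\right) + u\right) = 1 u \left(\left(u^{2} + u^{2}\right) + u\right) = u \left(2 u^{2} + u\right) = u \left(u + 2 u^{2}\right)$)
$t = -1145$ ($t = - \frac{-1334 - -3624}{2} = - \frac{-1334 + 3624}{2} = \left(- \frac{1}{2}\right) 2290 = -1145$)
$\frac{C{\left(101 \right)}}{t} = \frac{101^{2} \left(1 + 2 \cdot 101\right)}{-1145} = 10201 \left(1 + 202\right) \left(- \frac{1}{1145}\right) = 10201 \cdot 203 \left(- \frac{1}{1145}\right) = 2070803 \left(- \frac{1}{1145}\right) = - \frac{2070803}{1145}$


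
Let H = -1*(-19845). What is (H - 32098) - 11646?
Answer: -23899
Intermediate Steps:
H = 19845
(H - 32098) - 11646 = (19845 - 32098) - 11646 = -12253 - 11646 = -23899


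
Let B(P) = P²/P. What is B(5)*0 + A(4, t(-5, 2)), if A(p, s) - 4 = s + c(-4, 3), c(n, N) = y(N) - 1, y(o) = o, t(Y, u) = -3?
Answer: 3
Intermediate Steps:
c(n, N) = -1 + N (c(n, N) = N - 1 = -1 + N)
A(p, s) = 6 + s (A(p, s) = 4 + (s + (-1 + 3)) = 4 + (s + 2) = 4 + (2 + s) = 6 + s)
B(P) = P
B(5)*0 + A(4, t(-5, 2)) = 5*0 + (6 - 3) = 0 + 3 = 3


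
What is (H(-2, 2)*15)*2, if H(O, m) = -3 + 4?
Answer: 30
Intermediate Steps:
H(O, m) = 1
(H(-2, 2)*15)*2 = (1*15)*2 = 15*2 = 30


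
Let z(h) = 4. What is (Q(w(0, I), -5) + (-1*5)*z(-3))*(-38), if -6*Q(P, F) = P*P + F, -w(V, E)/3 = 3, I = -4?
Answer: 3724/3 ≈ 1241.3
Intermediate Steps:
w(V, E) = -9 (w(V, E) = -3*3 = -9)
Q(P, F) = -F/6 - P**2/6 (Q(P, F) = -(P*P + F)/6 = -(P**2 + F)/6 = -(F + P**2)/6 = -F/6 - P**2/6)
(Q(w(0, I), -5) + (-1*5)*z(-3))*(-38) = ((-1/6*(-5) - 1/6*(-9)**2) - 1*5*4)*(-38) = ((5/6 - 1/6*81) - 5*4)*(-38) = ((5/6 - 27/2) - 20)*(-38) = (-38/3 - 20)*(-38) = -98/3*(-38) = 3724/3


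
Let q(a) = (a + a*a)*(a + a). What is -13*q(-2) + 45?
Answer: 149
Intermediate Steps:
q(a) = 2*a*(a + a²) (q(a) = (a + a²)*(2*a) = 2*a*(a + a²))
-13*q(-2) + 45 = -26*(-2)²*(1 - 2) + 45 = -26*4*(-1) + 45 = -13*(-8) + 45 = 104 + 45 = 149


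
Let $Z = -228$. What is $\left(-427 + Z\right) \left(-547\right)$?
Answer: $358285$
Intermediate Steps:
$\left(-427 + Z\right) \left(-547\right) = \left(-427 - 228\right) \left(-547\right) = \left(-655\right) \left(-547\right) = 358285$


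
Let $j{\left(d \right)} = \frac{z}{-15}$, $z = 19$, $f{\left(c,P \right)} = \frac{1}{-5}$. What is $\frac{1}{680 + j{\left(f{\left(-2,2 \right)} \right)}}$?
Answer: $\frac{15}{10181} \approx 0.0014733$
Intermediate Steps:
$f{\left(c,P \right)} = - \frac{1}{5}$
$j{\left(d \right)} = - \frac{19}{15}$ ($j{\left(d \right)} = \frac{19}{-15} = 19 \left(- \frac{1}{15}\right) = - \frac{19}{15}$)
$\frac{1}{680 + j{\left(f{\left(-2,2 \right)} \right)}} = \frac{1}{680 - \frac{19}{15}} = \frac{1}{\frac{10181}{15}} = \frac{15}{10181}$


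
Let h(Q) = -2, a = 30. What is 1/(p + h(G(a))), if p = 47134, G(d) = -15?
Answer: 1/47132 ≈ 2.1217e-5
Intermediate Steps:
1/(p + h(G(a))) = 1/(47134 - 2) = 1/47132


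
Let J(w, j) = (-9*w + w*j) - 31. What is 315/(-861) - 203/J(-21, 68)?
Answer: -10727/52070 ≈ -0.20601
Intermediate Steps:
J(w, j) = -31 - 9*w + j*w (J(w, j) = (-9*w + j*w) - 31 = -31 - 9*w + j*w)
315/(-861) - 203/J(-21, 68) = 315/(-861) - 203/(-31 - 9*(-21) + 68*(-21)) = 315*(-1/861) - 203/(-31 + 189 - 1428) = -15/41 - 203/(-1270) = -15/41 - 203*(-1/1270) = -15/41 + 203/1270 = -10727/52070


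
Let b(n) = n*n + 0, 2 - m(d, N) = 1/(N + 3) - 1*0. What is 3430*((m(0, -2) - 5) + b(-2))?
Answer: 0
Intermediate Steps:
m(d, N) = 2 - 1/(3 + N) (m(d, N) = 2 - (1/(N + 3) - 1*0) = 2 - (1/(3 + N) + 0) = 2 - 1/(3 + N))
b(n) = n² (b(n) = n² + 0 = n²)
3430*((m(0, -2) - 5) + b(-2)) = 3430*(((5 + 2*(-2))/(3 - 2) - 5) + (-2)²) = 3430*(((5 - 4)/1 - 5) + 4) = 3430*((1*1 - 5) + 4) = 3430*((1 - 5) + 4) = 3430*(-4 + 4) = 3430*0 = 0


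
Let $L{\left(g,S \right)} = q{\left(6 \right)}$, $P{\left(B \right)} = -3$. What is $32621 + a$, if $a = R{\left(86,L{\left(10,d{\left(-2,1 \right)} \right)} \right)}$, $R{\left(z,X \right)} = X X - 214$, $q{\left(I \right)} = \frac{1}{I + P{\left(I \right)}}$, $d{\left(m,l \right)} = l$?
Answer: $\frac{291664}{9} \approx 32407.0$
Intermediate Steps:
$q{\left(I \right)} = \frac{1}{-3 + I}$ ($q{\left(I \right)} = \frac{1}{I - 3} = \frac{1}{-3 + I}$)
$L{\left(g,S \right)} = \frac{1}{3}$ ($L{\left(g,S \right)} = \frac{1}{-3 + 6} = \frac{1}{3}$)
$R{\left(z,X \right)} = -214 + X^{2}$ ($R{\left(z,X \right)} = X^{2} - 214 = -214 + X^{2}$)
$a = - \frac{1925}{9}$ ($a = -214 + \left(\frac{1}{3}\right)^{2} = -214 + \frac{1}{9} = - \frac{1925}{9} \approx -213.89$)
$32621 + a = 32621 - \frac{1925}{9} = \frac{291664}{9}$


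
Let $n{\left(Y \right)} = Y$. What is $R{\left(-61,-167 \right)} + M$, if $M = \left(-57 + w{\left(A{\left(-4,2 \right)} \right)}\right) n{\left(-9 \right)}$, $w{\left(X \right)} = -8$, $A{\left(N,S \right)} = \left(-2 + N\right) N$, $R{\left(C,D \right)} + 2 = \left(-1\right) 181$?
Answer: $402$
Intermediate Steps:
$R{\left(C,D \right)} = -183$ ($R{\left(C,D \right)} = -2 - 181 = -183$)
$A{\left(N,S \right)} = N \left(-2 + N\right)$
$M = 585$ ($M = \left(-57 - 8\right) \left(-9\right) = \left(-65\right) \left(-9\right) = 585$)
$R{\left(-61,-167 \right)} + M = -183 + 585 = 402$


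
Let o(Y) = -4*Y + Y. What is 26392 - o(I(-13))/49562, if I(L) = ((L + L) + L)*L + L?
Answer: 654020893/24781 ≈ 26392.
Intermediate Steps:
I(L) = L + 3*L² (I(L) = (2*L + L)*L + L = (3*L)*L + L = 3*L² + L = L + 3*L²)
o(Y) = -3*Y
26392 - o(I(-13))/49562 = 26392 - (-(-39)*(1 + 3*(-13)))/49562 = 26392 - (-(-39)*(1 - 39))/49562 = 26392 - (-(-39)*(-38))/49562 = 26392 - (-3*494)/49562 = 26392 - (-1482)/49562 = 26392 - 1*(-741/24781) = 26392 + 741/24781 = 654020893/24781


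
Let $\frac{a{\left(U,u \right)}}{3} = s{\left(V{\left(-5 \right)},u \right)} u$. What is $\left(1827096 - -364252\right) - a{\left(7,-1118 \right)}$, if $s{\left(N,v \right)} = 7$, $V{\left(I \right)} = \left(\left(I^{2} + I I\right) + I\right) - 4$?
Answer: $2214826$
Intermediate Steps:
$V{\left(I \right)} = -4 + I + 2 I^{2}$ ($V{\left(I \right)} = \left(\left(I^{2} + I^{2}\right) + I\right) - 4 = \left(2 I^{2} + I\right) - 4 = \left(I + 2 I^{2}\right) - 4 = -4 + I + 2 I^{2}$)
$a{\left(U,u \right)} = 21 u$ ($a{\left(U,u \right)} = 3 \cdot 7 u = 21 u$)
$\left(1827096 - -364252\right) - a{\left(7,-1118 \right)} = \left(1827096 - -364252\right) - 21 \left(-1118\right) = \left(1827096 + 364252\right) - -23478 = 2191348 + 23478 = 2214826$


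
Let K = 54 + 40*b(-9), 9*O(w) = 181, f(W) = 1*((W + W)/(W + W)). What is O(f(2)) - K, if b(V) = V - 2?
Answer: 3655/9 ≈ 406.11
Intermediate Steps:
b(V) = -2 + V
f(W) = 1 (f(W) = 1*((2*W)/((2*W))) = 1*((2*W)*(1/(2*W))) = 1*1 = 1)
O(w) = 181/9 (O(w) = (1/9)*181 = 181/9)
K = -386 (K = 54 + 40*(-2 - 9) = 54 + 40*(-11) = 54 - 440 = -386)
O(f(2)) - K = 181/9 - 1*(-386) = 181/9 + 386 = 3655/9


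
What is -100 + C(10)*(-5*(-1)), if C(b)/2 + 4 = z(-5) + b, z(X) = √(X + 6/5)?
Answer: -40 + 2*I*√95 ≈ -40.0 + 19.494*I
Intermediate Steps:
z(X) = √(6/5 + X) (z(X) = √(X + 6*(⅕)) = √(X + 6/5) = √(6/5 + X))
C(b) = -8 + 2*b + 2*I*√95/5 (C(b) = -8 + 2*(√(30 + 25*(-5))/5 + b) = -8 + 2*(√(30 - 125)/5 + b) = -8 + 2*(√(-95)/5 + b) = -8 + 2*((I*√95)/5 + b) = -8 + 2*(I*√95/5 + b) = -8 + 2*(b + I*√95/5) = -8 + (2*b + 2*I*√95/5) = -8 + 2*b + 2*I*√95/5)
-100 + C(10)*(-5*(-1)) = -100 + (-8 + 2*10 + 2*I*√95/5)*(-5*(-1)) = -100 + (-8 + 20 + 2*I*√95/5)*5 = -100 + (12 + 2*I*√95/5)*5 = -100 + (60 + 2*I*√95) = -40 + 2*I*√95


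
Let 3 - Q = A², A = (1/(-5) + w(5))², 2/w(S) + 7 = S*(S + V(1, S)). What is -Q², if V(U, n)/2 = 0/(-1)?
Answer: -151329830021161/16815125390625 ≈ -8.9996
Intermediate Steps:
V(U, n) = 0 (V(U, n) = 2*(0/(-1)) = 2*(0*(-1)) = 2*0 = 0)
w(S) = 2/(-7 + S²) (w(S) = 2/(-7 + S*(S + 0)) = 2/(-7 + S*S) = 2/(-7 + S²))
A = 16/2025 (A = (1/(-5) + 2/(-7 + 5²))² = (-⅕ + 2/(-7 + 25))² = (-⅕ + 2/18)² = (-⅕ + 2*(1/18))² = (-⅕ + ⅑)² = (-4/45)² = 16/2025 ≈ 0.0079012)
Q = 12301619/4100625 (Q = 3 - (16/2025)² = 3 - 1*256/4100625 = 3 - 256/4100625 = 12301619/4100625 ≈ 2.9999)
-Q² = -(12301619/4100625)² = -1*151329830021161/16815125390625 = -151329830021161/16815125390625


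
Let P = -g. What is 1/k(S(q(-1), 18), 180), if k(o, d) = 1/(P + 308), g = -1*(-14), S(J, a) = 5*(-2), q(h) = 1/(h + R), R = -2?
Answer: 294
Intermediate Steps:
q(h) = 1/(-2 + h) (q(h) = 1/(h - 2) = 1/(-2 + h))
S(J, a) = -10
g = 14
P = -14 (P = -1*14 = -14)
k(o, d) = 1/294 (k(o, d) = 1/(-14 + 308) = 1/294)
1/k(S(q(-1), 18), 180) = 1/(1/294) = 294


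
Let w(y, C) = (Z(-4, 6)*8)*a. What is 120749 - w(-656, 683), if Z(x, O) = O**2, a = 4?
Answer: 119597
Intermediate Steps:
w(y, C) = 1152 (w(y, C) = (6**2*8)*4 = (36*8)*4 = 288*4 = 1152)
120749 - w(-656, 683) = 120749 - 1*1152 = 120749 - 1152 = 119597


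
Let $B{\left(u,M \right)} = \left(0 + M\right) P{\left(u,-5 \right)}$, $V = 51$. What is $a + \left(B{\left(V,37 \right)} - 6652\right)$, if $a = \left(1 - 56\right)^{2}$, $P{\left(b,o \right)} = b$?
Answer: $-1740$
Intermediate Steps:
$B{\left(u,M \right)} = M u$ ($B{\left(u,M \right)} = \left(0 + M\right) u = M u$)
$a = 3025$ ($a = \left(-55\right)^{2} = 3025$)
$a + \left(B{\left(V,37 \right)} - 6652\right) = 3025 + \left(37 \cdot 51 - 6652\right) = 3025 + \left(1887 - 6652\right) = 3025 - 4765 = -1740$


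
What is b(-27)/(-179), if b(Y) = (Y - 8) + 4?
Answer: 31/179 ≈ 0.17318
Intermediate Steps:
b(Y) = -4 + Y (b(Y) = (-8 + Y) + 4 = -4 + Y)
b(-27)/(-179) = (-4 - 27)/(-179) = -31*(-1/179) = 31/179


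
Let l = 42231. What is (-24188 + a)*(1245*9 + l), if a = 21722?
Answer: -131773176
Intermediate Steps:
(-24188 + a)*(1245*9 + l) = (-24188 + 21722)*(1245*9 + 42231) = -2466*(11205 + 42231) = -2466*53436 = -131773176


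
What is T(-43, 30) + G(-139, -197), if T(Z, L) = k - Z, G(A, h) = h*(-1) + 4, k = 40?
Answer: 284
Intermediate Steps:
G(A, h) = 4 - h (G(A, h) = -h + 4 = 4 - h)
T(Z, L) = 40 - Z
T(-43, 30) + G(-139, -197) = (40 - 1*(-43)) + (4 - 1*(-197)) = (40 + 43) + (4 + 197) = 83 + 201 = 284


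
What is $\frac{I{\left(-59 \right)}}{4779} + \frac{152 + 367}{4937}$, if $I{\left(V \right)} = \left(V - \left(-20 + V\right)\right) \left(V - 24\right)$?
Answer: $- \frac{5715119}{23593923} \approx -0.24223$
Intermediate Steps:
$I{\left(V \right)} = -480 + 20 V$ ($I{\left(V \right)} = 20 \left(-24 + V\right) = -480 + 20 V$)
$\frac{I{\left(-59 \right)}}{4779} + \frac{152 + 367}{4937} = \frac{-480 + 20 \left(-59\right)}{4779} + \frac{152 + 367}{4937} = \left(-480 - 1180\right) \frac{1}{4779} + 519 \cdot \frac{1}{4937} = \left(-1660\right) \frac{1}{4779} + \frac{519}{4937} = - \frac{1660}{4779} + \frac{519}{4937} = - \frac{5715119}{23593923}$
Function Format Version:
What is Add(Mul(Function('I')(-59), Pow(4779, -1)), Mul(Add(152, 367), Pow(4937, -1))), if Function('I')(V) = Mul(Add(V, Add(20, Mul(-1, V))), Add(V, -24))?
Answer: Rational(-5715119, 23593923) ≈ -0.24223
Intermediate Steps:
Function('I')(V) = Add(-480, Mul(20, V)) (Function('I')(V) = Mul(20, Add(-24, V)) = Add(-480, Mul(20, V)))
Add(Mul(Function('I')(-59), Pow(4779, -1)), Mul(Add(152, 367), Pow(4937, -1))) = Add(Mul(Add(-480, Mul(20, -59)), Pow(4779, -1)), Mul(Add(152, 367), Pow(4937, -1))) = Add(Mul(Add(-480, -1180), Rational(1, 4779)), Mul(519, Rational(1, 4937))) = Add(Mul(-1660, Rational(1, 4779)), Rational(519, 4937)) = Add(Rational(-1660, 4779), Rational(519, 4937)) = Rational(-5715119, 23593923)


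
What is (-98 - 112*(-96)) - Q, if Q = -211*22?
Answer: 15296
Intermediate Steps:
Q = -4642
(-98 - 112*(-96)) - Q = (-98 - 112*(-96)) - 1*(-4642) = (-98 + 10752) + 4642 = 10654 + 4642 = 15296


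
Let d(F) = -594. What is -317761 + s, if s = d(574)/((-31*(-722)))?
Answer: -3556063648/11191 ≈ -3.1776e+5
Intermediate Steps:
s = -297/11191 (s = -594/((-31*(-722))) = -594/22382 = -594*1/22382 = -297/11191 ≈ -0.026539)
-317761 + s = -317761 - 297/11191 = -3556063648/11191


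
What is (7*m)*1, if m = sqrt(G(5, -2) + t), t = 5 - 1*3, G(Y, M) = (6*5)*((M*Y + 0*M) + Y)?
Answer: 14*I*sqrt(37) ≈ 85.159*I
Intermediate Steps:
G(Y, M) = 30*Y + 30*M*Y (G(Y, M) = 30*((M*Y + 0) + Y) = 30*(M*Y + Y) = 30*(Y + M*Y) = 30*Y + 30*M*Y)
t = 2 (t = 5 - 3 = 2)
m = 2*I*sqrt(37) (m = sqrt(30*5*(1 - 2) + 2) = sqrt(30*5*(-1) + 2) = sqrt(-150 + 2) = sqrt(-148) = 2*I*sqrt(37) ≈ 12.166*I)
(7*m)*1 = (7*(2*I*sqrt(37)))*1 = (14*I*sqrt(37))*1 = 14*I*sqrt(37)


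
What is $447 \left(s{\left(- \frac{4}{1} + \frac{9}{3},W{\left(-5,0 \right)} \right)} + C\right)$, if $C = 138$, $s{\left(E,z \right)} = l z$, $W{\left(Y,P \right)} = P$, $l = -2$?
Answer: $61686$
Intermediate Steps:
$s{\left(E,z \right)} = - 2 z$
$447 \left(s{\left(- \frac{4}{1} + \frac{9}{3},W{\left(-5,0 \right)} \right)} + C\right) = 447 \left(\left(-2\right) 0 + 138\right) = 447 \left(0 + 138\right) = 447 \cdot 138 = 61686$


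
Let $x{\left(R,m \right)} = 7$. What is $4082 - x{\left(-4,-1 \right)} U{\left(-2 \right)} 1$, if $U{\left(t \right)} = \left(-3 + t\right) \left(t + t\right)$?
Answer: $3942$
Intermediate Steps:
$U{\left(t \right)} = 2 t \left(-3 + t\right)$ ($U{\left(t \right)} = \left(-3 + t\right) 2 t = 2 t \left(-3 + t\right)$)
$4082 - x{\left(-4,-1 \right)} U{\left(-2 \right)} 1 = 4082 - 7 \cdot 2 \left(-2\right) \left(-3 - 2\right) 1 = 4082 - 7 \cdot 2 \left(-2\right) \left(-5\right) 1 = 4082 - 7 \cdot 20 \cdot 1 = 4082 - 140 \cdot 1 = 4082 - 140 = 3942$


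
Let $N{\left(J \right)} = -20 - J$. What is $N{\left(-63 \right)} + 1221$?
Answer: $1264$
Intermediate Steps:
$N{\left(-63 \right)} + 1221 = \left(-20 - -63\right) + 1221 = \left(-20 + 63\right) + 1221 = 43 + 1221 = 1264$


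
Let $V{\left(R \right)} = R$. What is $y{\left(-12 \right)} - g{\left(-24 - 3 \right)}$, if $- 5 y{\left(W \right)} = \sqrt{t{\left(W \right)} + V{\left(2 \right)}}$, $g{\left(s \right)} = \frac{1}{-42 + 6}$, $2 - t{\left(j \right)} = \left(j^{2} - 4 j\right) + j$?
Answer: $\frac{1}{36} - \frac{4 i \sqrt{11}}{5} \approx 0.027778 - 2.6533 i$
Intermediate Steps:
$t{\left(j \right)} = 2 - j^{2} + 3 j$ ($t{\left(j \right)} = 2 - \left(\left(j^{2} - 4 j\right) + j\right) = 2 - \left(j^{2} - 3 j\right) = 2 - j^{2} + 3 j$)
$g{\left(s \right)} = - \frac{1}{36}$ ($g{\left(s \right)} = \frac{1}{-36} = - \frac{1}{36}$)
$y{\left(W \right)} = - \frac{\sqrt{4 - W^{2} + 3 W}}{5}$ ($y{\left(W \right)} = - \frac{\sqrt{\left(2 - W^{2} + 3 W\right) + 2}}{5} = - \frac{\sqrt{4 - W^{2} + 3 W}}{5}$)
$y{\left(-12 \right)} - g{\left(-24 - 3 \right)} = - \frac{\sqrt{4 - \left(-12\right)^{2} + 3 \left(-12\right)}}{5} - - \frac{1}{36} = - \frac{\sqrt{4 - 144 - 36}}{5} + \frac{1}{36} = - \frac{\sqrt{-176}}{5} + \frac{1}{36} = - \frac{4 i \sqrt{11}}{5} + \frac{1}{36} = \frac{1}{36} - \frac{4 i \sqrt{11}}{5}$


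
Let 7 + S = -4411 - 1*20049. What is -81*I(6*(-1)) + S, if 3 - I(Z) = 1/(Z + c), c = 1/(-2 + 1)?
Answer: -173051/7 ≈ -24722.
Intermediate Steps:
c = -1 (c = 1/(-1) = -1)
S = -24467 (S = -7 + (-4411 - 1*20049) = -7 + (-4411 - 20049) = -7 - 24460 = -24467)
I(Z) = 3 - 1/(-1 + Z) (I(Z) = 3 - 1/(Z - 1) = 3 - 1/(-1 + Z))
-81*I(6*(-1)) + S = -81*(-4 + 3*(6*(-1)))/(-1 + 6*(-1)) - 24467 = -81*(-4 + 3*(-6))/(-1 - 6) - 24467 = -81*(-4 - 18)/(-7) - 24467 = -(-81)*(-22)/7 - 24467 = -81*22/7 - 24467 = -1782/7 - 24467 = -173051/7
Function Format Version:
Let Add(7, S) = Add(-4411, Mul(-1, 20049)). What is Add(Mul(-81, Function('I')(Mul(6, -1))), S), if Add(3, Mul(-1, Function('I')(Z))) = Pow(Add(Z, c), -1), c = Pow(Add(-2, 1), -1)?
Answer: Rational(-173051, 7) ≈ -24722.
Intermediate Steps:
c = -1 (c = Pow(-1, -1) = -1)
S = -24467 (S = Add(-7, Add(-4411, Mul(-1, 20049))) = Add(-7, Add(-4411, -20049)) = Add(-7, -24460) = -24467)
Function('I')(Z) = Add(3, Mul(-1, Pow(Add(-1, Z), -1))) (Function('I')(Z) = Add(3, Mul(-1, Pow(Add(Z, -1), -1))) = Add(3, Mul(-1, Pow(Add(-1, Z), -1))))
Add(Mul(-81, Function('I')(Mul(6, -1))), S) = Add(Mul(-81, Mul(Pow(Add(-1, Mul(6, -1)), -1), Add(-4, Mul(3, Mul(6, -1))))), -24467) = Add(Mul(-81, Mul(Pow(Add(-1, -6), -1), Add(-4, Mul(3, -6)))), -24467) = Add(Mul(-81, Mul(Pow(-7, -1), Add(-4, -18))), -24467) = Add(Mul(-81, Mul(Rational(-1, 7), -22)), -24467) = Add(Mul(-81, Rational(22, 7)), -24467) = Add(Rational(-1782, 7), -24467) = Rational(-173051, 7)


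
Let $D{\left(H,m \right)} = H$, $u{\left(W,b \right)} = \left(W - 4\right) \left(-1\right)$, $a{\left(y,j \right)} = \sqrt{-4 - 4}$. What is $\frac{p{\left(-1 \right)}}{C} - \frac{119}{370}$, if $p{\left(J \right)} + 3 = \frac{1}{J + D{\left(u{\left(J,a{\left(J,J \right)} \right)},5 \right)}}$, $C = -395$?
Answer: $- \frac{3679}{11692} \approx -0.31466$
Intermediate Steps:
$a{\left(y,j \right)} = 2 i \sqrt{2}$ ($a{\left(y,j \right)} = \sqrt{-8} = 2 i \sqrt{2}$)
$u{\left(W,b \right)} = 4 - W$ ($u{\left(W,b \right)} = \left(-4 + W\right) \left(-1\right) = 4 - W$)
$p{\left(J \right)} = - \frac{11}{4}$ ($p{\left(J \right)} = -3 + \frac{1}{J - \left(-4 + J\right)} = -3 + \frac{1}{4} = - \frac{11}{4}$)
$\frac{p{\left(-1 \right)}}{C} - \frac{119}{370} = - \frac{11}{4 \left(-395\right)} - \frac{119}{370} = \left(- \frac{11}{4}\right) \left(- \frac{1}{395}\right) - \frac{119}{370} = \frac{11}{1580} - \frac{119}{370} = - \frac{3679}{11692}$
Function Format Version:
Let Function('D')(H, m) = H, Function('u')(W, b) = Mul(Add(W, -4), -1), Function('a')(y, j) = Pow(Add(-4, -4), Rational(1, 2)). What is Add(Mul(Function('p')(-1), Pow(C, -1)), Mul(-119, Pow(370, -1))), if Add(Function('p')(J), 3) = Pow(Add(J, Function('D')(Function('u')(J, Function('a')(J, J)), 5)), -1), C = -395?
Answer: Rational(-3679, 11692) ≈ -0.31466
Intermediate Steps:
Function('a')(y, j) = Mul(2, I, Pow(2, Rational(1, 2))) (Function('a')(y, j) = Pow(-8, Rational(1, 2)) = Mul(2, I, Pow(2, Rational(1, 2))))
Function('u')(W, b) = Add(4, Mul(-1, W)) (Function('u')(W, b) = Mul(Add(-4, W), -1) = Add(4, Mul(-1, W)))
Function('p')(J) = Rational(-11, 4) (Function('p')(J) = Add(-3, Pow(Add(J, Add(4, Mul(-1, J))), -1)) = Add(-3, Pow(4, -1)) = Add(-3, Rational(1, 4)) = Rational(-11, 4))
Add(Mul(Function('p')(-1), Pow(C, -1)), Mul(-119, Pow(370, -1))) = Add(Mul(Rational(-11, 4), Pow(-395, -1)), Mul(-119, Pow(370, -1))) = Add(Mul(Rational(-11, 4), Rational(-1, 395)), Mul(-119, Rational(1, 370))) = Add(Rational(11, 1580), Rational(-119, 370)) = Rational(-3679, 11692)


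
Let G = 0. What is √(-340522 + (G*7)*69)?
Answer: I*√340522 ≈ 583.54*I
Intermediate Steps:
√(-340522 + (G*7)*69) = √(-340522 + (0*7)*69) = √(-340522 + 0*69) = √(-340522 + 0) = √(-340522) = I*√340522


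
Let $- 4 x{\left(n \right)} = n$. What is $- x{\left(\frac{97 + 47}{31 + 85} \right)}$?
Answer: $\frac{9}{29} \approx 0.31034$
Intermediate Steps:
$x{\left(n \right)} = - \frac{n}{4}$
$- x{\left(\frac{97 + 47}{31 + 85} \right)} = - \frac{\left(-1\right) \frac{97 + 47}{31 + 85}}{4} = - \frac{\left(-1\right) \frac{144}{116}}{4} = - \frac{\left(-1\right) 144 \cdot \frac{1}{116}}{4} = - \frac{\left(-1\right) 36}{4 \cdot 29} = \left(-1\right) \left(- \frac{9}{29}\right) = \frac{9}{29}$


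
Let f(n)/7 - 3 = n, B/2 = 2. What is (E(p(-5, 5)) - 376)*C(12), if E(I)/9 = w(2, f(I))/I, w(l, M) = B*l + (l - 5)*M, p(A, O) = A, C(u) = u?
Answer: -5592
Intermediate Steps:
B = 4 (B = 2*2 = 4)
f(n) = 21 + 7*n
w(l, M) = 4*l + M*(-5 + l) (w(l, M) = 4*l + (l - 5)*M = 4*l + (-5 + l)*M = 4*l + M*(-5 + l))
E(I) = 9*(-55 - 21*I)/I (E(I) = 9*((-5*(21 + 7*I) + 4*2 + (21 + 7*I)*2)/I) = 9*(((-105 - 35*I) + 8 + (42 + 14*I))/I) = 9*((-55 - 21*I)/I) = 9*(-55 - 21*I)/I)
(E(p(-5, 5)) - 376)*C(12) = ((-189 - 495/(-5)) - 376)*12 = ((-189 - 495*(-⅕)) - 376)*12 = ((-189 + 99) - 376)*12 = (-90 - 376)*12 = -466*12 = -5592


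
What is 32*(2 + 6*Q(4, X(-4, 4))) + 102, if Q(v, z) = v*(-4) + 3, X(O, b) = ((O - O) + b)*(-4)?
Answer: -2330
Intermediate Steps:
X(O, b) = -4*b (X(O, b) = (0 + b)*(-4) = b*(-4) = -4*b)
Q(v, z) = 3 - 4*v (Q(v, z) = -4*v + 3 = 3 - 4*v)
32*(2 + 6*Q(4, X(-4, 4))) + 102 = 32*(2 + 6*(3 - 4*4)) + 102 = 32*(2 + 6*(3 - 16)) + 102 = 32*(2 + 6*(-13)) + 102 = 32*(2 - 78) + 102 = 32*(-76) + 102 = -2432 + 102 = -2330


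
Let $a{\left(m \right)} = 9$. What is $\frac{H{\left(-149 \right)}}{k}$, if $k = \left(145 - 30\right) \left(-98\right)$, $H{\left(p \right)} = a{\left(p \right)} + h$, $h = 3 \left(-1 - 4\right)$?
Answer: $\frac{3}{5635} \approx 0.00053239$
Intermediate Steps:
$h = -15$ ($h = 3 \left(-5\right) = -15$)
$H{\left(p \right)} = -6$ ($H{\left(p \right)} = 9 - 15 = -6$)
$k = -11270$ ($k = 115 \left(-98\right) = -11270$)
$\frac{H{\left(-149 \right)}}{k} = - \frac{6}{-11270} = \left(-6\right) \left(- \frac{1}{11270}\right) = \frac{3}{5635}$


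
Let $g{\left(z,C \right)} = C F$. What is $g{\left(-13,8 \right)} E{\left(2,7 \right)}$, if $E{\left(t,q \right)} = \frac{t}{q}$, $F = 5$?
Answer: $\frac{80}{7} \approx 11.429$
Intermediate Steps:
$g{\left(z,C \right)} = 5 C$ ($g{\left(z,C \right)} = C 5 = 5 C$)
$g{\left(-13,8 \right)} E{\left(2,7 \right)} = 5 \cdot 8 \cdot \frac{2}{7} = 40 \cdot 2 \cdot \frac{1}{7} = 40 \cdot \frac{2}{7} = \frac{80}{7}$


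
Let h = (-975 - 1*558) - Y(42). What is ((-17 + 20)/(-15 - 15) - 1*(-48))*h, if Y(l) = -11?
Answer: -364519/5 ≈ -72904.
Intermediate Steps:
h = -1522 (h = (-975 - 1*558) - 1*(-11) = (-975 - 558) + 11 = -1533 + 11 = -1522)
((-17 + 20)/(-15 - 15) - 1*(-48))*h = ((-17 + 20)/(-15 - 15) - 1*(-48))*(-1522) = (3/(-30) + 48)*(-1522) = (3*(-1/30) + 48)*(-1522) = (-1/10 + 48)*(-1522) = (479/10)*(-1522) = -364519/5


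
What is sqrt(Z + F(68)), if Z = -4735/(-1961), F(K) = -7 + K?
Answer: 2*sqrt(60965529)/1961 ≈ 7.9633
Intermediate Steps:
Z = 4735/1961 (Z = -4735*(-1/1961) = 4735/1961 ≈ 2.4146)
sqrt(Z + F(68)) = sqrt(4735/1961 + (-7 + 68)) = sqrt(4735/1961 + 61) = sqrt(124356/1961) = 2*sqrt(60965529)/1961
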